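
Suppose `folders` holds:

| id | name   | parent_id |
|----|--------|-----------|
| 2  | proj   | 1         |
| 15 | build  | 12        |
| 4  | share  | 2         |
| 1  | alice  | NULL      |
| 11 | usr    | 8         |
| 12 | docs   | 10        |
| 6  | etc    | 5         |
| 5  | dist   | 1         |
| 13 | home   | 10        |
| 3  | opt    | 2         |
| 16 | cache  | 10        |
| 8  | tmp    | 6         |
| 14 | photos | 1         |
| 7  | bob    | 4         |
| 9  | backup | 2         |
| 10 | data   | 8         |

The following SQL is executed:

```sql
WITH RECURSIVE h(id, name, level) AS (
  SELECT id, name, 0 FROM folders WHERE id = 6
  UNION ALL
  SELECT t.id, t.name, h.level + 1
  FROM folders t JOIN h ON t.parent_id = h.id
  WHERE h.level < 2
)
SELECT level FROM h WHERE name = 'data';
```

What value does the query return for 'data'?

2

Base: id=6 (etc) at level 0.
Iteration 1: rows with parent_id in {6} -> tmp (id 8, level 1).
Iteration 2: rows with parent_id in {8} -> data (id 10, level 2), usr (id 11, level 2).
Iteration 3: level < 2 fails for all current rows; recursion stops.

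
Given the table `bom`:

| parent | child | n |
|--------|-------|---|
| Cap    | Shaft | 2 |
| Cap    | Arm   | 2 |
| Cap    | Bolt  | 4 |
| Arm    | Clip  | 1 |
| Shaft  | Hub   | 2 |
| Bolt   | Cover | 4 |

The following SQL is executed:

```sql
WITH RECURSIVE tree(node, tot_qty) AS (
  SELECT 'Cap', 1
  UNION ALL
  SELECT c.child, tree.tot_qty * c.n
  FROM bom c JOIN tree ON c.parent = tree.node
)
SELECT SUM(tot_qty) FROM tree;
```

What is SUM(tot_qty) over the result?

Base: (Cap, tot_qty=1).
Iteration 1: components of {Cap} -> Arm = 1*2 = 2, Bolt = 1*4 = 4, Shaft = 1*2 = 2.
Iteration 2: components of {Arm,Bolt,Shaft} -> Clip = 2*1 = 2, Cover = 4*4 = 16, Hub = 2*2 = 4.
Iteration 3: no further components; recursion stops.
SUM(tot_qty) = 1 + 2 + 2 + 4 + 4 + 2 + 16 = 31.

31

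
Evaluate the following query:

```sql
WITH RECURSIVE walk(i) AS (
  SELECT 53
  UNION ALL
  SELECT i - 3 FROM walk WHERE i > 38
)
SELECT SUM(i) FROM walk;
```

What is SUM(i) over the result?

273

Base: i=53.
Iteration 1: 53 > 38 holds -> i = 53 - 3 = 50.
Iteration 2: 50 > 38 holds -> i = 50 - 3 = 47.
Iteration 3: 47 > 38 holds -> i = 47 - 3 = 44.
Iteration 4: 44 > 38 holds -> i = 44 - 3 = 41.
Iteration 5: 41 > 38 holds -> i = 41 - 3 = 38.
Iteration 6: 38 > 38 fails; recursion stops.
SUM(i) = 53 + 50 + 47 + 44 + 41 + 38 = 273.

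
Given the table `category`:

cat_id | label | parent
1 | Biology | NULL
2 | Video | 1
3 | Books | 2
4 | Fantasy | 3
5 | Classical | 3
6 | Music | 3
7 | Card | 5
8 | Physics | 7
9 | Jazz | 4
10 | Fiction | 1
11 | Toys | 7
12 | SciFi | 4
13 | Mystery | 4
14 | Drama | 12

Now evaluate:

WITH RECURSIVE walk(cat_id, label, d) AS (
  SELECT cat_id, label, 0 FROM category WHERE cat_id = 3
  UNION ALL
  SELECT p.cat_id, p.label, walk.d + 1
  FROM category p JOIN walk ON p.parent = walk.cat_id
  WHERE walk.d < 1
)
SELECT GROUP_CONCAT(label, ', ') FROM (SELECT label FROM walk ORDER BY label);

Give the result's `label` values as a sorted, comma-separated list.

Base: cat_id=3 (Books) at d 0.
Iteration 1: rows with parent in {3} -> Fantasy (id 4, d 1), Classical (id 5, d 1), Music (id 6, d 1).
Iteration 2: d < 1 fails for all current rows; recursion stops.

Books, Classical, Fantasy, Music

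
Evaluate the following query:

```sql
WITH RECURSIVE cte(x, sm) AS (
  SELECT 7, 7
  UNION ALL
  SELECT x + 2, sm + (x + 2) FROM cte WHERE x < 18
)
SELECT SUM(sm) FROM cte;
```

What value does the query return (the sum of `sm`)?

308

Base: x=7, sm=7.
Iteration 1: 7 < 18 holds -> x = 7 + 2 = 9, sm = 7 + 9 = 16.
Iteration 2: 9 < 18 holds -> x = 9 + 2 = 11, sm = 16 + 11 = 27.
Iteration 3: 11 < 18 holds -> x = 11 + 2 = 13, sm = 27 + 13 = 40.
Iteration 4: 13 < 18 holds -> x = 13 + 2 = 15, sm = 40 + 15 = 55.
Iteration 5: 15 < 18 holds -> x = 15 + 2 = 17, sm = 55 + 17 = 72.
Iteration 6: 17 < 18 holds -> x = 17 + 2 = 19, sm = 72 + 19 = 91.
Iteration 7: 19 < 18 fails; recursion stops.
SUM(sm) = 7 + 16 + 27 + 40 + 55 + 72 + 91 = 308.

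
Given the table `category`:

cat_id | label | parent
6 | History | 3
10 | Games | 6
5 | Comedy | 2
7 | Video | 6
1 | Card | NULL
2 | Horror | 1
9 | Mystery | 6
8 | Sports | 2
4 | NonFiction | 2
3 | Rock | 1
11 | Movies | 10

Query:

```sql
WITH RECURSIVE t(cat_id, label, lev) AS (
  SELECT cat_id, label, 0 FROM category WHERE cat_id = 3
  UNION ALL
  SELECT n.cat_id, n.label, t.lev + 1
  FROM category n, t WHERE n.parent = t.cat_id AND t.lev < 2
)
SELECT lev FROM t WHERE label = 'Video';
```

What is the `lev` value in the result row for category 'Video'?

Base: cat_id=3 (Rock) at lev 0.
Iteration 1: rows with parent in {3} -> History (id 6, lev 1).
Iteration 2: rows with parent in {6} -> Video (id 7, lev 2), Mystery (id 9, lev 2), Games (id 10, lev 2).
Iteration 3: lev < 2 fails for all current rows; recursion stops.

2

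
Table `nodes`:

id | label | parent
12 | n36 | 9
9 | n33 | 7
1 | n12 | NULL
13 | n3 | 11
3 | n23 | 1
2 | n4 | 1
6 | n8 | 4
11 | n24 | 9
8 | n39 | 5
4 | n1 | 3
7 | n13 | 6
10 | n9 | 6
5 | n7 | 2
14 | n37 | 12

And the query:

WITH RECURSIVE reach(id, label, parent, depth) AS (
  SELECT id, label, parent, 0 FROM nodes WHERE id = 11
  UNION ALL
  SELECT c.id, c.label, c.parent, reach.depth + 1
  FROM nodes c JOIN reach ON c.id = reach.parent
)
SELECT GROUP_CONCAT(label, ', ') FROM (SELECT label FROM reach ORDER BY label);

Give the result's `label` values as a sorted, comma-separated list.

n1, n12, n13, n23, n24, n33, n8

Base: id=11 (n24), parent=9, depth 0.
Iteration 1: join on id=9 -> n33 (id 9, parent=7, depth 1).
Iteration 2: join on id=7 -> n13 (id 7, parent=6, depth 2).
Iteration 3: join on id=6 -> n8 (id 6, parent=4, depth 3).
Iteration 4: join on id=4 -> n1 (id 4, parent=3, depth 4).
Iteration 5: join on id=3 -> n23 (id 3, parent=1, depth 5).
Iteration 6: join on id=1 -> n12 (id 1, parent=NULL, depth 6).
Iteration 7: parent is NULL; no match; recursion stops.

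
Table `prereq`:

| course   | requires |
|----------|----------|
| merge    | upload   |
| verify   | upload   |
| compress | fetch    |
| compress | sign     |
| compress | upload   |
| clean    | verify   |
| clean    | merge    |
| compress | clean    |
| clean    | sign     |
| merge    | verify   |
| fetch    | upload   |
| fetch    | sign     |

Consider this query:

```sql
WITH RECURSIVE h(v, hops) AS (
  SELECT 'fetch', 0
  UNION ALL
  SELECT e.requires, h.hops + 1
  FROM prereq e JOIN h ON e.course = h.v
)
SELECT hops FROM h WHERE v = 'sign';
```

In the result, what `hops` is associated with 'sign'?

Base: (fetch, hops=0).
Iteration 1: edges from {fetch} -> (sign, hops=1), (upload, hops=1).
Iteration 2: no outgoing edges from {sign,upload}; recursion stops.

1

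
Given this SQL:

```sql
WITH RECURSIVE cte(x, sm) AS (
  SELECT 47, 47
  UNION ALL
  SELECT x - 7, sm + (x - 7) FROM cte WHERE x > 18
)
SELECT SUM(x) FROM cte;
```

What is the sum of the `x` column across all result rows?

177

Base: x=47, sm=47.
Iteration 1: 47 > 18 holds -> x = 47 - 7 = 40, sm = 47 + 40 = 87.
Iteration 2: 40 > 18 holds -> x = 40 - 7 = 33, sm = 87 + 33 = 120.
Iteration 3: 33 > 18 holds -> x = 33 - 7 = 26, sm = 120 + 26 = 146.
Iteration 4: 26 > 18 holds -> x = 26 - 7 = 19, sm = 146 + 19 = 165.
Iteration 5: 19 > 18 holds -> x = 19 - 7 = 12, sm = 165 + 12 = 177.
Iteration 6: 12 > 18 fails; recursion stops.
SUM(x) = 47 + 40 + 33 + 26 + 19 + 12 = 177.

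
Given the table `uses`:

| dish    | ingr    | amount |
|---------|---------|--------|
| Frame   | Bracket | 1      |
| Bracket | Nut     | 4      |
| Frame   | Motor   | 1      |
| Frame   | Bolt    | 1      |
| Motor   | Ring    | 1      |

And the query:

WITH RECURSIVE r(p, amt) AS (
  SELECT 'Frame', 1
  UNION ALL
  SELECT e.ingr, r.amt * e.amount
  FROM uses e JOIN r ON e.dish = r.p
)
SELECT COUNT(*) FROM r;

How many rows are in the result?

Base: (Frame, amt=1).
Iteration 1: components of {Frame} -> Bolt = 1*1 = 1, Bracket = 1*1 = 1, Motor = 1*1 = 1.
Iteration 2: components of {Bolt,Bracket,Motor} -> Nut = 1*4 = 4, Ring = 1*1 = 1.
Iteration 3: no further components; recursion stops.
Total rows emitted: 6.

6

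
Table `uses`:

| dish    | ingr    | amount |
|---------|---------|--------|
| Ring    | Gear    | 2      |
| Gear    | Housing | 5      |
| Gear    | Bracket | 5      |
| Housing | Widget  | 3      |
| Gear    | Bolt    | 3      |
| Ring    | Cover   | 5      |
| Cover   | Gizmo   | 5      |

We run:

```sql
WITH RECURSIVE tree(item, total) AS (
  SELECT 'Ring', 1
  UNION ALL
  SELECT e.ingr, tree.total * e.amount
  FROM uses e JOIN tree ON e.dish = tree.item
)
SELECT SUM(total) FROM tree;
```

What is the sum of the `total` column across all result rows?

89

Base: (Ring, total=1).
Iteration 1: components of {Ring} -> Cover = 1*5 = 5, Gear = 1*2 = 2.
Iteration 2: components of {Cover,Gear} -> Bolt = 2*3 = 6, Bracket = 2*5 = 10, Gizmo = 5*5 = 25, Housing = 2*5 = 10.
Iteration 3: components of {Bolt,Bracket,Gizmo,Housing} -> Widget = 10*3 = 30.
Iteration 4: no further components; recursion stops.
SUM(total) = 1 + 2 + 5 + 10 + 10 + 6 + 25 + 30 = 89.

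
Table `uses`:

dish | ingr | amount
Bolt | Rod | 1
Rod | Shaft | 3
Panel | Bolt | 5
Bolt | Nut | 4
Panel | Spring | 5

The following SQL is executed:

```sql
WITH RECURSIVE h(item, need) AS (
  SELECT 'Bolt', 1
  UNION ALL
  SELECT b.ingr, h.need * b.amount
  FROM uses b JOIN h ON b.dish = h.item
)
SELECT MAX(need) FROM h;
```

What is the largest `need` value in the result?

Base: (Bolt, need=1).
Iteration 1: components of {Bolt} -> Nut = 1*4 = 4, Rod = 1*1 = 1.
Iteration 2: components of {Nut,Rod} -> Shaft = 1*3 = 3.
Iteration 3: no further components; recursion stops.
need values: 1, 4, 1, 3; the maximum is 4.

4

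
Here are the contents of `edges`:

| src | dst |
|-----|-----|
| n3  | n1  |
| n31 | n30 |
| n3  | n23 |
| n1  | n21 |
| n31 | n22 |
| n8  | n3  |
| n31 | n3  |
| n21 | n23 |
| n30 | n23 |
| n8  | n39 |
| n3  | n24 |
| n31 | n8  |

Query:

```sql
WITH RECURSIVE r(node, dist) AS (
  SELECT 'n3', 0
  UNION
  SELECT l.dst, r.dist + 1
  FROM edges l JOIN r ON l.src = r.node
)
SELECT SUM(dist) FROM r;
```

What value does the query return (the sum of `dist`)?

8

Base: (n3, dist=0).
Iteration 1: edges from {n3} -> (n1, dist=1), (n23, dist=1), (n24, dist=1).
Iteration 2: edges from {n1,n23,n24} -> (n21, dist=2).
Iteration 3: edges from {n21} -> (n23, dist=3).
Iteration 4: no outgoing edges from {n23}; recursion stops.
SUM(dist) = 0 + 1 + 1 + 1 + 2 + 3 = 8.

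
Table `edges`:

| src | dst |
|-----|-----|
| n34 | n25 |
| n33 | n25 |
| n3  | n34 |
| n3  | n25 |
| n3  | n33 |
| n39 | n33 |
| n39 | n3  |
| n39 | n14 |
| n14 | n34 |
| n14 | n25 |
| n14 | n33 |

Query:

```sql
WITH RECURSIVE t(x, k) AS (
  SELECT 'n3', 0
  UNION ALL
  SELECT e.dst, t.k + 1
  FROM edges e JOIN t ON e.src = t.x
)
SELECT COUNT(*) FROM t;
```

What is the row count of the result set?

6

Base: (n3, k=0).
Iteration 1: edges from {n3} -> (n25, k=1), (n33, k=1), (n34, k=1).
Iteration 2: edges from {n25,n33,n34} -> (n25, k=2) x2. [UNION ALL keeps all 2 new rows, including repeats]
Iteration 3: no outgoing edges from {n25}; recursion stops.
Total rows emitted: 6.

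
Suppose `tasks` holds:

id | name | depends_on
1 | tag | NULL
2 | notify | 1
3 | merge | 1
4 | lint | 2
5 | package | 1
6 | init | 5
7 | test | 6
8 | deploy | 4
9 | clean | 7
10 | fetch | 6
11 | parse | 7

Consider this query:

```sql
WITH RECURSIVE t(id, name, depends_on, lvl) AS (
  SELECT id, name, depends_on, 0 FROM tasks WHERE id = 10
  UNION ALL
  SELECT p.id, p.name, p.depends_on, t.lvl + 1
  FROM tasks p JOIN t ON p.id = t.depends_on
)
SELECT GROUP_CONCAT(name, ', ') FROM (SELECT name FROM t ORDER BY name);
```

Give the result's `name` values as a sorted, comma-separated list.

fetch, init, package, tag

Base: id=10 (fetch), depends_on=6, lvl 0.
Iteration 1: join on id=6 -> init (id 6, depends_on=5, lvl 1).
Iteration 2: join on id=5 -> package (id 5, depends_on=1, lvl 2).
Iteration 3: join on id=1 -> tag (id 1, depends_on=NULL, lvl 3).
Iteration 4: depends_on is NULL; no match; recursion stops.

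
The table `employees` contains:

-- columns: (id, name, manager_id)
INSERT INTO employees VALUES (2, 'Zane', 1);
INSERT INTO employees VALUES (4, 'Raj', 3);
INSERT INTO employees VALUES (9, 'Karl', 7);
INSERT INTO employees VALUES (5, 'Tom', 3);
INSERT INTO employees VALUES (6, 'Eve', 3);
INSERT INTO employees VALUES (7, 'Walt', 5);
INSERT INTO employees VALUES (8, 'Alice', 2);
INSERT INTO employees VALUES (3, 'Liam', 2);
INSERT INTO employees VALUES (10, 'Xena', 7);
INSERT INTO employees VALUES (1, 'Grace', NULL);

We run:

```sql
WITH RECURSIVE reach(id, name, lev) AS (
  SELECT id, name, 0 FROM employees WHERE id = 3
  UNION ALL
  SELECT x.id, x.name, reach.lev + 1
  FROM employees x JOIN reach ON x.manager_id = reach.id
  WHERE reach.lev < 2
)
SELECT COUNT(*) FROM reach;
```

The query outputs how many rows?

5

Base: id=3 (Liam) at lev 0.
Iteration 1: rows with manager_id in {3} -> Raj (id 4, lev 1), Tom (id 5, lev 1), Eve (id 6, lev 1).
Iteration 2: rows with manager_id in {4,5,6} -> Walt (id 7, lev 2).
Iteration 3: lev < 2 fails for all current rows; recursion stops.
Total rows emitted: 5.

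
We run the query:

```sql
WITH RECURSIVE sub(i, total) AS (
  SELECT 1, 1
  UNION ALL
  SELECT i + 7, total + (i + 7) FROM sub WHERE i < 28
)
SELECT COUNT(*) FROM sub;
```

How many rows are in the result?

Base: i=1, total=1.
Iteration 1: 1 < 28 holds -> i = 1 + 7 = 8, total = 1 + 8 = 9.
Iteration 2: 8 < 28 holds -> i = 8 + 7 = 15, total = 9 + 15 = 24.
Iteration 3: 15 < 28 holds -> i = 15 + 7 = 22, total = 24 + 22 = 46.
Iteration 4: 22 < 28 holds -> i = 22 + 7 = 29, total = 46 + 29 = 75.
Iteration 5: 29 < 28 fails; recursion stops.
Total rows emitted: 5.

5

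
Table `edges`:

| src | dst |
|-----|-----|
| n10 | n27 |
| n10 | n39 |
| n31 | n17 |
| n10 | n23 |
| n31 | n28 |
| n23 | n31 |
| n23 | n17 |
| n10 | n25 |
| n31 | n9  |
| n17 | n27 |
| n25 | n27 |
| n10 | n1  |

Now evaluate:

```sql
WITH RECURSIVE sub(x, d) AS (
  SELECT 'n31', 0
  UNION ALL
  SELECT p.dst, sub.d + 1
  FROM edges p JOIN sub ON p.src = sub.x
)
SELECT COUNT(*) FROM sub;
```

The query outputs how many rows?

5

Base: (n31, d=0).
Iteration 1: edges from {n31} -> (n17, d=1), (n28, d=1), (n9, d=1).
Iteration 2: edges from {n17,n28,n9} -> (n27, d=2).
Iteration 3: no outgoing edges from {n27}; recursion stops.
Total rows emitted: 5.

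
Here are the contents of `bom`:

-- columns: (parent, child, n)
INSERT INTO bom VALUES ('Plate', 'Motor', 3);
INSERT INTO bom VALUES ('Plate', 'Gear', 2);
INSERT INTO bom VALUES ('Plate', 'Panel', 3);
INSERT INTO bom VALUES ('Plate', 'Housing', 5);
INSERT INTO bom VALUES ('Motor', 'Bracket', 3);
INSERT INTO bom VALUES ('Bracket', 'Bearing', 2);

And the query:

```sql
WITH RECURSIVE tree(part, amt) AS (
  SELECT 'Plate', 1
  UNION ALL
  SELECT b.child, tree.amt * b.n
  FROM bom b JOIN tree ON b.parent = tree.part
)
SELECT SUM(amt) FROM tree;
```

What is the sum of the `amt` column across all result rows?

41

Base: (Plate, amt=1).
Iteration 1: components of {Plate} -> Gear = 1*2 = 2, Housing = 1*5 = 5, Motor = 1*3 = 3, Panel = 1*3 = 3.
Iteration 2: components of {Gear,Housing,Motor,Panel} -> Bracket = 3*3 = 9.
Iteration 3: components of {Bracket} -> Bearing = 9*2 = 18.
Iteration 4: no further components; recursion stops.
SUM(amt) = 1 + 3 + 2 + 3 + 5 + 9 + 18 = 41.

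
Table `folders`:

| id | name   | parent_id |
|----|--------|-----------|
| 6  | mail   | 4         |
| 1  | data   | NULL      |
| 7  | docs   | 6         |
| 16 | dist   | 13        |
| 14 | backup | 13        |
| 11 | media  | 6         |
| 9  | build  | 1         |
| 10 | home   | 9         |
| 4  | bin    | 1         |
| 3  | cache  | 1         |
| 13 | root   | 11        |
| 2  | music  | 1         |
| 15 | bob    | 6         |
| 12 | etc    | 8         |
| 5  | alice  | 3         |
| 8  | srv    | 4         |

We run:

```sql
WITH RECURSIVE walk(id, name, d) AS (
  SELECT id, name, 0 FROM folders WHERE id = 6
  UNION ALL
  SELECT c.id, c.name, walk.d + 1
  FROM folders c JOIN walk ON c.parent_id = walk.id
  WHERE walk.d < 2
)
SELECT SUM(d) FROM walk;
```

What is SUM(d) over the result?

5

Base: id=6 (mail) at d 0.
Iteration 1: rows with parent_id in {6} -> docs (id 7, d 1), media (id 11, d 1), bob (id 15, d 1).
Iteration 2: rows with parent_id in {7,11,15} -> root (id 13, d 2).
Iteration 3: d < 2 fails for all current rows; recursion stops.
SUM(d) = 0 + 1 + 1 + 1 + 2 = 5.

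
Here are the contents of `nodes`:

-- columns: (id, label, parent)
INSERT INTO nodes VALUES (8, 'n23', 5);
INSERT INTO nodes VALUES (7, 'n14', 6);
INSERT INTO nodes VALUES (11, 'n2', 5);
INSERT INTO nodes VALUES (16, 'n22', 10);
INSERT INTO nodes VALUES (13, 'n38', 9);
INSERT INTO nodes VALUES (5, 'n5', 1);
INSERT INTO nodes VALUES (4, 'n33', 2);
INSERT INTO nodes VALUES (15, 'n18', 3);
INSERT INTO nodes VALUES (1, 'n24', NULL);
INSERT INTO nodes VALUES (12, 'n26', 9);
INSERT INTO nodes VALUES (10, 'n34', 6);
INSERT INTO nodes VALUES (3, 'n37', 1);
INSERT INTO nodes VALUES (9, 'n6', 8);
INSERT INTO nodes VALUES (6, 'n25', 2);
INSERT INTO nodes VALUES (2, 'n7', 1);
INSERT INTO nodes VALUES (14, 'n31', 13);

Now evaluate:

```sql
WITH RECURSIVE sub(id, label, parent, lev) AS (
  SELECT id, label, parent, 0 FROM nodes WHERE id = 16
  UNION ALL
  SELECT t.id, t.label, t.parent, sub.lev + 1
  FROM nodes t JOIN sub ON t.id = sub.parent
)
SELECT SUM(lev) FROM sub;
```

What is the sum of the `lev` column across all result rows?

Base: id=16 (n22), parent=10, lev 0.
Iteration 1: join on id=10 -> n34 (id 10, parent=6, lev 1).
Iteration 2: join on id=6 -> n25 (id 6, parent=2, lev 2).
Iteration 3: join on id=2 -> n7 (id 2, parent=1, lev 3).
Iteration 4: join on id=1 -> n24 (id 1, parent=NULL, lev 4).
Iteration 5: parent is NULL; no match; recursion stops.
SUM(lev) = 0 + 1 + 2 + 3 + 4 = 10.

10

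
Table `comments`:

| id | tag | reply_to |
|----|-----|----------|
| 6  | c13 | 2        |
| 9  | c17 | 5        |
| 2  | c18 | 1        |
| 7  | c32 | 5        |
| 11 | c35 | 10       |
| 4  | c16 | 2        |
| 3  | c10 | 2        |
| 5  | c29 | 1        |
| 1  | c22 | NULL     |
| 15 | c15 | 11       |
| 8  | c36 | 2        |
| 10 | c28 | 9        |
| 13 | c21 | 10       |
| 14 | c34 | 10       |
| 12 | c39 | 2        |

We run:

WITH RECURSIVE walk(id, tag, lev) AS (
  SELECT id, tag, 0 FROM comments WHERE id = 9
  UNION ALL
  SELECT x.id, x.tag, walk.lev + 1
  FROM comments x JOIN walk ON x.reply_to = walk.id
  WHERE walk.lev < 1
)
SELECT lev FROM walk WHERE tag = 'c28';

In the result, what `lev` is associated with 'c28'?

Base: id=9 (c17) at lev 0.
Iteration 1: rows with reply_to in {9} -> c28 (id 10, lev 1).
Iteration 2: lev < 1 fails for all current rows; recursion stops.

1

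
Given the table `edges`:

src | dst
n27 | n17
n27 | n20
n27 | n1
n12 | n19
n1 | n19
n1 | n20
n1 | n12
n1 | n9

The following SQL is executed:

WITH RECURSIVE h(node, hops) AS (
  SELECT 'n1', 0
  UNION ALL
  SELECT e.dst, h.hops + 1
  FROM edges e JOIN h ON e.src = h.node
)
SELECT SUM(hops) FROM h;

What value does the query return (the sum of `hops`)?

6

Base: (n1, hops=0).
Iteration 1: edges from {n1} -> (n12, hops=1), (n19, hops=1), (n20, hops=1), (n9, hops=1).
Iteration 2: edges from {n12,n19,n20,n9} -> (n19, hops=2).
Iteration 3: no outgoing edges from {n19}; recursion stops.
SUM(hops) = 0 + 1 + 1 + 1 + 1 + 2 = 6.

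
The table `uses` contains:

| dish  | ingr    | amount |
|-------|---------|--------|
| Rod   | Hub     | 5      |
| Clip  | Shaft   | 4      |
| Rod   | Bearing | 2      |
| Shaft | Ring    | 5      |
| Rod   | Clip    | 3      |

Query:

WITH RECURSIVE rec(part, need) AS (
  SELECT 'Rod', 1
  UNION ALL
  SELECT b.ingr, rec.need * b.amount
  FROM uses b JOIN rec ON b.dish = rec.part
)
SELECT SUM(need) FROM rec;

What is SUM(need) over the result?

Base: (Rod, need=1).
Iteration 1: components of {Rod} -> Bearing = 1*2 = 2, Clip = 1*3 = 3, Hub = 1*5 = 5.
Iteration 2: components of {Bearing,Clip,Hub} -> Shaft = 3*4 = 12.
Iteration 3: components of {Shaft} -> Ring = 12*5 = 60.
Iteration 4: no further components; recursion stops.
SUM(need) = 1 + 3 + 2 + 5 + 12 + 60 = 83.

83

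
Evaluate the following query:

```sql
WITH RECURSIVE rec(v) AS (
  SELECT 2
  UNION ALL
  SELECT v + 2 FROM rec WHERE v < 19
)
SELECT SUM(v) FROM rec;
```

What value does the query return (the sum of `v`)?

Base: v=2.
Iteration 1: 2 < 19 holds -> v = 2 + 2 = 4.
Iteration 2: 4 < 19 holds -> v = 4 + 2 = 6.
Iteration 3: 6 < 19 holds -> v = 6 + 2 = 8.
Iteration 4: 8 < 19 holds -> v = 8 + 2 = 10.
Iteration 5: 10 < 19 holds -> v = 10 + 2 = 12.
Iteration 6: 12 < 19 holds -> v = 12 + 2 = 14.
Iteration 7: 14 < 19 holds -> v = 14 + 2 = 16.
Iteration 8: 16 < 19 holds -> v = 16 + 2 = 18.
Iteration 9: 18 < 19 holds -> v = 18 + 2 = 20.
Iteration 10: 20 < 19 fails; recursion stops.
SUM(v) = 2 + 4 + 6 + 8 + 10 + 12 + 14 + 16 + 18 + 20 = 110.

110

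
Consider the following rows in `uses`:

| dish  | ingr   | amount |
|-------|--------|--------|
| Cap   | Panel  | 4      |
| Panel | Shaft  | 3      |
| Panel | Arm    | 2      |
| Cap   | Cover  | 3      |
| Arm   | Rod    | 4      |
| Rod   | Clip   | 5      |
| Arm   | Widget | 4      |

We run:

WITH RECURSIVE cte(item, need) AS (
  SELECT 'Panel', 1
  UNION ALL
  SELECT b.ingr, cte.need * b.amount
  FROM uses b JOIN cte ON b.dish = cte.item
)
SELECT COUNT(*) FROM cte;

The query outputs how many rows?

Base: (Panel, need=1).
Iteration 1: components of {Panel} -> Arm = 1*2 = 2, Shaft = 1*3 = 3.
Iteration 2: components of {Arm,Shaft} -> Rod = 2*4 = 8, Widget = 2*4 = 8.
Iteration 3: components of {Rod,Widget} -> Clip = 8*5 = 40.
Iteration 4: no further components; recursion stops.
Total rows emitted: 6.

6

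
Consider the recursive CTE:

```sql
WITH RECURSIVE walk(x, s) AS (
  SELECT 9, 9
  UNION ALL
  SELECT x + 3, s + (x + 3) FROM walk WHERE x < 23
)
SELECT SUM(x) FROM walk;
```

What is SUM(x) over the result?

99

Base: x=9, s=9.
Iteration 1: 9 < 23 holds -> x = 9 + 3 = 12, s = 9 + 12 = 21.
Iteration 2: 12 < 23 holds -> x = 12 + 3 = 15, s = 21 + 15 = 36.
Iteration 3: 15 < 23 holds -> x = 15 + 3 = 18, s = 36 + 18 = 54.
Iteration 4: 18 < 23 holds -> x = 18 + 3 = 21, s = 54 + 21 = 75.
Iteration 5: 21 < 23 holds -> x = 21 + 3 = 24, s = 75 + 24 = 99.
Iteration 6: 24 < 23 fails; recursion stops.
SUM(x) = 9 + 12 + 15 + 18 + 21 + 24 = 99.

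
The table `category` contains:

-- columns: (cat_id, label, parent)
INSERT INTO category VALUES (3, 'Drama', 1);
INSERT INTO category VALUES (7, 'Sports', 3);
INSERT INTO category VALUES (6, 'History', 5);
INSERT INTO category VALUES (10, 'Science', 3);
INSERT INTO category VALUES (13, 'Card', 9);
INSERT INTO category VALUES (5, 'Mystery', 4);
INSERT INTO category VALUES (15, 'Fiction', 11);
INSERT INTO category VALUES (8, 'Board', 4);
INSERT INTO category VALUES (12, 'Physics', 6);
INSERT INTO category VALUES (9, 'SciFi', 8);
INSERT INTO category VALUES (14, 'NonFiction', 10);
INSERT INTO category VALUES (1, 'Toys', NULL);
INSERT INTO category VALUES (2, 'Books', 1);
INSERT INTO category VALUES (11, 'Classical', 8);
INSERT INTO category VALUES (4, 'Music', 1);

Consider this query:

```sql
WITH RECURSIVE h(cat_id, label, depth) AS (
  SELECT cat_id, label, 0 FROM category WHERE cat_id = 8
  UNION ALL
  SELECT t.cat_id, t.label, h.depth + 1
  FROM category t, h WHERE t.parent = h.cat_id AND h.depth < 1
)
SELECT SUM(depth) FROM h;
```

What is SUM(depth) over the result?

2

Base: cat_id=8 (Board) at depth 0.
Iteration 1: rows with parent in {8} -> SciFi (id 9, depth 1), Classical (id 11, depth 1).
Iteration 2: depth < 1 fails for all current rows; recursion stops.
SUM(depth) = 0 + 1 + 1 = 2.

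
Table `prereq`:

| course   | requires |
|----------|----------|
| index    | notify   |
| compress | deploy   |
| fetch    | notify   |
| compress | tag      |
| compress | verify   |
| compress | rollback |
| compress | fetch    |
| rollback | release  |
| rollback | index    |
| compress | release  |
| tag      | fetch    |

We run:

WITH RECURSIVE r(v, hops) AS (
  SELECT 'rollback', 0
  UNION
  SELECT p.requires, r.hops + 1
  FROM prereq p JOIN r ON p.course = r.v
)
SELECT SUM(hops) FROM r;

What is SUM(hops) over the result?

Base: (rollback, hops=0).
Iteration 1: edges from {rollback} -> (index, hops=1), (release, hops=1).
Iteration 2: edges from {index,release} -> (notify, hops=2).
Iteration 3: no outgoing edges from {notify}; recursion stops.
SUM(hops) = 0 + 1 + 1 + 2 = 4.

4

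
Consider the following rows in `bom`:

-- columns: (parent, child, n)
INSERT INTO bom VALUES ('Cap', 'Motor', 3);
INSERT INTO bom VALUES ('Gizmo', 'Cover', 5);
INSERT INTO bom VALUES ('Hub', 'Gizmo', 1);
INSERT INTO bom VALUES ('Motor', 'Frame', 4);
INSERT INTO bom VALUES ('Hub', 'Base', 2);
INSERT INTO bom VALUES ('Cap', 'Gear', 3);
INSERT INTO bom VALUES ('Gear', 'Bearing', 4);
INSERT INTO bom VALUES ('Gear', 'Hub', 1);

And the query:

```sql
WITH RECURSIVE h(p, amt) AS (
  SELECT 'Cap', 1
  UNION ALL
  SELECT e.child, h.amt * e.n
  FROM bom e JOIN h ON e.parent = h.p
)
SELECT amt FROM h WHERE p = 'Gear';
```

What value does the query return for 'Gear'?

3

Base: (Cap, amt=1).
Iteration 1: components of {Cap} -> Gear = 1*3 = 3, Motor = 1*3 = 3.
Iteration 2: components of {Gear,Motor} -> Bearing = 3*4 = 12, Frame = 3*4 = 12, Hub = 3*1 = 3.
Iteration 3: components of {Bearing,Frame,Hub} -> Base = 3*2 = 6, Gizmo = 3*1 = 3.
Iteration 4: components of {Base,Gizmo} -> Cover = 3*5 = 15.
Iteration 5: no further components; recursion stops.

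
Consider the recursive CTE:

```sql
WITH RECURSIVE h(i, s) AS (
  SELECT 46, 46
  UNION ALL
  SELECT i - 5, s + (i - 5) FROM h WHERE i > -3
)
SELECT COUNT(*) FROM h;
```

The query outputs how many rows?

Base: i=46, s=46.
Iteration 1: 46 > -3 holds -> i = 46 - 5 = 41, s = 46 + 41 = 87.
Iteration 2: 41 > -3 holds -> i = 41 - 5 = 36, s = 87 + 36 = 123.
Iteration 3: 36 > -3 holds -> i = 36 - 5 = 31, s = 123 + 31 = 154.
Iteration 4: 31 > -3 holds -> i = 31 - 5 = 26, s = 154 + 26 = 180.
Iteration 5: 26 > -3 holds -> i = 26 - 5 = 21, s = 180 + 21 = 201.
Iteration 6: 21 > -3 holds -> i = 21 - 5 = 16, s = 201 + 16 = 217.
Iteration 7: 16 > -3 holds -> i = 16 - 5 = 11, s = 217 + 11 = 228.
Iteration 8: 11 > -3 holds -> i = 11 - 5 = 6, s = 228 + 6 = 234.
Iteration 9: 6 > -3 holds -> i = 6 - 5 = 1, s = 234 + 1 = 235.
Iteration 10: 1 > -3 holds -> i = 1 - 5 = -4, s = 235 + -4 = 231.
Iteration 11: -4 > -3 fails; recursion stops.
Total rows emitted: 11.

11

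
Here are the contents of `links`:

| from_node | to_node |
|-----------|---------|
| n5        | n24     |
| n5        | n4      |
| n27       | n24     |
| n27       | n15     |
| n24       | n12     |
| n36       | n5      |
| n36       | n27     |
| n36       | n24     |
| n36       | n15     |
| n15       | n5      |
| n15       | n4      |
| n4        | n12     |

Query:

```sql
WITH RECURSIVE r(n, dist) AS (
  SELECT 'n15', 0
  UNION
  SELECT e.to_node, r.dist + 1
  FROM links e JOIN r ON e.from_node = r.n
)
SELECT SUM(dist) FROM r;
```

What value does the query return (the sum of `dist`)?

11

Base: (n15, dist=0).
Iteration 1: edges from {n15} -> (n4, dist=1), (n5, dist=1).
Iteration 2: edges from {n4,n5} -> (n12, dist=2), (n24, dist=2), (n4, dist=2).
Iteration 3: edges from {n12,n24,n4} -> (n12, dist=3). [UNION drops 1 duplicate row(s)]
Iteration 4: no outgoing edges from {n12}; recursion stops.
SUM(dist) = 0 + 1 + 1 + 2 + 2 + 2 + 3 = 11.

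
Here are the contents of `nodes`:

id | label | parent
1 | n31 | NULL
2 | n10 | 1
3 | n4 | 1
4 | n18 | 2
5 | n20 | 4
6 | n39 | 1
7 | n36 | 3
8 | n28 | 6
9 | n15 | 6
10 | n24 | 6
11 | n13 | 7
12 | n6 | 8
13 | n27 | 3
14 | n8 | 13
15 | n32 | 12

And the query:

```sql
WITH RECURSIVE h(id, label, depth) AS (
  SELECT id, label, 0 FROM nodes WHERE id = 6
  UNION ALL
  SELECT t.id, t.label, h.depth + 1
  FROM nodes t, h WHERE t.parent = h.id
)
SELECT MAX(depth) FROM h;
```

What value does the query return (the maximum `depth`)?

3

Base: id=6 (n39) at depth 0.
Iteration 1: rows with parent in {6} -> n28 (id 8, depth 1), n15 (id 9, depth 1), n24 (id 10, depth 1).
Iteration 2: rows with parent in {8,9,10} -> n6 (id 12, depth 2).
Iteration 3: rows with parent in {12} -> n32 (id 15, depth 3).
Iteration 4: no rows with parent in {15}; recursion stops.
depth values: 0, 1, 1, 1, 2, 3; the maximum is 3.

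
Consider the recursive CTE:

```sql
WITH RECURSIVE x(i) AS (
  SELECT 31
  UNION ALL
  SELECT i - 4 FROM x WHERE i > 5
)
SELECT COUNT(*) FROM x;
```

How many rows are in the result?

Base: i=31.
Iteration 1: 31 > 5 holds -> i = 31 - 4 = 27.
Iteration 2: 27 > 5 holds -> i = 27 - 4 = 23.
Iteration 3: 23 > 5 holds -> i = 23 - 4 = 19.
Iteration 4: 19 > 5 holds -> i = 19 - 4 = 15.
Iteration 5: 15 > 5 holds -> i = 15 - 4 = 11.
Iteration 6: 11 > 5 holds -> i = 11 - 4 = 7.
Iteration 7: 7 > 5 holds -> i = 7 - 4 = 3.
Iteration 8: 3 > 5 fails; recursion stops.
Total rows emitted: 8.

8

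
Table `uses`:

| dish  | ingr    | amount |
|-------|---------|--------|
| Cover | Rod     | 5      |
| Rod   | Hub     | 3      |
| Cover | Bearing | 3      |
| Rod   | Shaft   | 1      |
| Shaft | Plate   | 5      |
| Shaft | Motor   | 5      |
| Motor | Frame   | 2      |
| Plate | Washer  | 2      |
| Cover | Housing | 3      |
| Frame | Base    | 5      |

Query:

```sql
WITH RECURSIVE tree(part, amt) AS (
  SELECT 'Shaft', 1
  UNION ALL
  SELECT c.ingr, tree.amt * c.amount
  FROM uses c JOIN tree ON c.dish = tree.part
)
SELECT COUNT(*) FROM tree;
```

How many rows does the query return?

Base: (Shaft, amt=1).
Iteration 1: components of {Shaft} -> Motor = 1*5 = 5, Plate = 1*5 = 5.
Iteration 2: components of {Motor,Plate} -> Frame = 5*2 = 10, Washer = 5*2 = 10.
Iteration 3: components of {Frame,Washer} -> Base = 10*5 = 50.
Iteration 4: no further components; recursion stops.
Total rows emitted: 6.

6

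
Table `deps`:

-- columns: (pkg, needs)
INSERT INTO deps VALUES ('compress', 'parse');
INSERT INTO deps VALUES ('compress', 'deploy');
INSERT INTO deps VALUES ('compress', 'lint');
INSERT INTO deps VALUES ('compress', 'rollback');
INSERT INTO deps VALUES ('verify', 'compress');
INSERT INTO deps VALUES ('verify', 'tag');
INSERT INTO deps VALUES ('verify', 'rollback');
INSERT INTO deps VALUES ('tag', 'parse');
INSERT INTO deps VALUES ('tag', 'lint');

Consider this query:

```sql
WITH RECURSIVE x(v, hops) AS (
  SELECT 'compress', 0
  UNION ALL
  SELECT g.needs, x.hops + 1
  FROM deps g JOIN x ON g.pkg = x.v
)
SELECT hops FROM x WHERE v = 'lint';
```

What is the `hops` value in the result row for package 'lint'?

1

Base: (compress, hops=0).
Iteration 1: edges from {compress} -> (deploy, hops=1), (lint, hops=1), (parse, hops=1), (rollback, hops=1).
Iteration 2: no outgoing edges from {deploy,lint,parse,rollback}; recursion stops.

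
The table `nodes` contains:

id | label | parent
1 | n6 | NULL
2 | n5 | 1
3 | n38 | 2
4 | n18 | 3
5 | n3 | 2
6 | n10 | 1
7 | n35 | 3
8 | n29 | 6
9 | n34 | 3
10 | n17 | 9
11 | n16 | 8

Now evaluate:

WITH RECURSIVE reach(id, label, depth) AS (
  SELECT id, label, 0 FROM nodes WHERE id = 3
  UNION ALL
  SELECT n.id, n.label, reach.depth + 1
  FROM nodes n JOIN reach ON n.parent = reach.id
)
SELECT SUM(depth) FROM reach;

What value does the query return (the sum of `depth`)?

Base: id=3 (n38) at depth 0.
Iteration 1: rows with parent in {3} -> n18 (id 4, depth 1), n35 (id 7, depth 1), n34 (id 9, depth 1).
Iteration 2: rows with parent in {4,7,9} -> n17 (id 10, depth 2).
Iteration 3: no rows with parent in {10}; recursion stops.
SUM(depth) = 0 + 1 + 1 + 1 + 2 = 5.

5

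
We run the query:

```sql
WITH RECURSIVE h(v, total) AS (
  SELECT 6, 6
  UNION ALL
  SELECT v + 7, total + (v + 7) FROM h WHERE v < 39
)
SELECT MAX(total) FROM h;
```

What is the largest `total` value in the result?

141

Base: v=6, total=6.
Iteration 1: 6 < 39 holds -> v = 6 + 7 = 13, total = 6 + 13 = 19.
Iteration 2: 13 < 39 holds -> v = 13 + 7 = 20, total = 19 + 20 = 39.
Iteration 3: 20 < 39 holds -> v = 20 + 7 = 27, total = 39 + 27 = 66.
Iteration 4: 27 < 39 holds -> v = 27 + 7 = 34, total = 66 + 34 = 100.
Iteration 5: 34 < 39 holds -> v = 34 + 7 = 41, total = 100 + 41 = 141.
Iteration 6: 41 < 39 fails; recursion stops.
total values: 6, 19, 39, 66, 100, 141; the maximum is 141.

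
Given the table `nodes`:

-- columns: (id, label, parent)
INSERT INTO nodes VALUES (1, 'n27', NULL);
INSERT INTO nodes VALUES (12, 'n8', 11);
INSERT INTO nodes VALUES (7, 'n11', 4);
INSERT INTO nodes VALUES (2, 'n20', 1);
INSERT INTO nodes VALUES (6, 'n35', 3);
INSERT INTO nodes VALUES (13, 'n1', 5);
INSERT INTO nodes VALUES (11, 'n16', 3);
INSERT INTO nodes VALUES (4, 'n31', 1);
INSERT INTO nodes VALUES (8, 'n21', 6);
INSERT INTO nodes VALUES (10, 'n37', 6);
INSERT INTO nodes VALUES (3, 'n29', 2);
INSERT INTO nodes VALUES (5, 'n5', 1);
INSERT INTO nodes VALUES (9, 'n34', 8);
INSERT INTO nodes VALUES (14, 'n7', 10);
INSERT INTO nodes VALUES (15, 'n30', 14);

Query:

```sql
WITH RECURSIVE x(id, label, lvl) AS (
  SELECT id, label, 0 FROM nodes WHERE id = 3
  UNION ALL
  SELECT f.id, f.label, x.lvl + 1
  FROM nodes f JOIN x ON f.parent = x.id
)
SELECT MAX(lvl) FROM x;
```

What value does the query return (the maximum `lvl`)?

Base: id=3 (n29) at lvl 0.
Iteration 1: rows with parent in {3} -> n35 (id 6, lvl 1), n16 (id 11, lvl 1).
Iteration 2: rows with parent in {6,11} -> n21 (id 8, lvl 2), n37 (id 10, lvl 2), n8 (id 12, lvl 2).
Iteration 3: rows with parent in {8,10,12} -> n34 (id 9, lvl 3), n7 (id 14, lvl 3).
Iteration 4: rows with parent in {9,14} -> n30 (id 15, lvl 4).
Iteration 5: no rows with parent in {15}; recursion stops.
lvl values: 0, 1, 1, 2, 2, 2, 3, 3, 4; the maximum is 4.

4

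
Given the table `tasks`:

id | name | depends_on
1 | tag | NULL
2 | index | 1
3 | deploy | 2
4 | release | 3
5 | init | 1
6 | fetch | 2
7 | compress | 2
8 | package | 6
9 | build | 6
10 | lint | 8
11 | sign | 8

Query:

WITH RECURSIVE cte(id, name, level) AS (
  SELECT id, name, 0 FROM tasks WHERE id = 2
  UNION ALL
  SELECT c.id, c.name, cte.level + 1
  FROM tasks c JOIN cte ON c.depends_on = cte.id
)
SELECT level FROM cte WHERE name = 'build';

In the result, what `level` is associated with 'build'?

2

Base: id=2 (index) at level 0.
Iteration 1: rows with depends_on in {2} -> deploy (id 3, level 1), fetch (id 6, level 1), compress (id 7, level 1).
Iteration 2: rows with depends_on in {3,6,7} -> release (id 4, level 2), package (id 8, level 2), build (id 9, level 2).
Iteration 3: rows with depends_on in {4,8,9} -> lint (id 10, level 3), sign (id 11, level 3).
Iteration 4: no rows with depends_on in {10,11}; recursion stops.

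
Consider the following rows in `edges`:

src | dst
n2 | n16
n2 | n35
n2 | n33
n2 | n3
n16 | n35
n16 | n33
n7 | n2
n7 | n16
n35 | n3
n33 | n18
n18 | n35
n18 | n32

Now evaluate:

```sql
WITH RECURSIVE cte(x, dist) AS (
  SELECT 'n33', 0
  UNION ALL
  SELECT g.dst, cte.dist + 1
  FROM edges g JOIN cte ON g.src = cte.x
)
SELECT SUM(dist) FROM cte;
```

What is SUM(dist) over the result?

Base: (n33, dist=0).
Iteration 1: edges from {n33} -> (n18, dist=1).
Iteration 2: edges from {n18} -> (n32, dist=2), (n35, dist=2).
Iteration 3: edges from {n32,n35} -> (n3, dist=3).
Iteration 4: no outgoing edges from {n3}; recursion stops.
SUM(dist) = 0 + 1 + 2 + 2 + 3 = 8.

8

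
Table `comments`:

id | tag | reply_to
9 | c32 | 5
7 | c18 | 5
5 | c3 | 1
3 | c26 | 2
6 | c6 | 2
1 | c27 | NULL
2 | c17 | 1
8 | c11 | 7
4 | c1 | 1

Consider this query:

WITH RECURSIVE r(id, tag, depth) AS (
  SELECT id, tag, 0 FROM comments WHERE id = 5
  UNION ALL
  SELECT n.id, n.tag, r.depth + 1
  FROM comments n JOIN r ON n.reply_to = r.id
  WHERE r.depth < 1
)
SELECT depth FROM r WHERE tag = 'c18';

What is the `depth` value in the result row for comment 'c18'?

Base: id=5 (c3) at depth 0.
Iteration 1: rows with reply_to in {5} -> c18 (id 7, depth 1), c32 (id 9, depth 1).
Iteration 2: depth < 1 fails for all current rows; recursion stops.

1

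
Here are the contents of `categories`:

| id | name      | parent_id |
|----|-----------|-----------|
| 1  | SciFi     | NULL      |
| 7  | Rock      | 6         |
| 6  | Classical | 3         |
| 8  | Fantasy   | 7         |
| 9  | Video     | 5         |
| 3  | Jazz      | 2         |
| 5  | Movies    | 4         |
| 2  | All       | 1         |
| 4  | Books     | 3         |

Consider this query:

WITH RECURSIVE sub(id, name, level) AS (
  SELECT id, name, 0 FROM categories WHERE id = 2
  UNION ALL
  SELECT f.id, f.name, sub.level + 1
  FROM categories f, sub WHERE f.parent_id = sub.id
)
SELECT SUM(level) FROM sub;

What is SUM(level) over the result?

Base: id=2 (All) at level 0.
Iteration 1: rows with parent_id in {2} -> Jazz (id 3, level 1).
Iteration 2: rows with parent_id in {3} -> Books (id 4, level 2), Classical (id 6, level 2).
Iteration 3: rows with parent_id in {4,6} -> Movies (id 5, level 3), Rock (id 7, level 3).
Iteration 4: rows with parent_id in {5,7} -> Fantasy (id 8, level 4), Video (id 9, level 4).
Iteration 5: no rows with parent_id in {8,9}; recursion stops.
SUM(level) = 0 + 1 + 2 + 2 + 3 + 3 + 4 + 4 = 19.

19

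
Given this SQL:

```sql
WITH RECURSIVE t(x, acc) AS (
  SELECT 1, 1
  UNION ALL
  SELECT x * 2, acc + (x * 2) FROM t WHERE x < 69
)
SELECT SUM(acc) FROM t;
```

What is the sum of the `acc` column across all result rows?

502

Base: x=1, acc=1.
Iteration 1: 1 < 69 holds -> x = 1 * 2 = 2, acc = 1 + 2 = 3.
Iteration 2: 2 < 69 holds -> x = 2 * 2 = 4, acc = 3 + 4 = 7.
Iteration 3: 4 < 69 holds -> x = 4 * 2 = 8, acc = 7 + 8 = 15.
Iteration 4: 8 < 69 holds -> x = 8 * 2 = 16, acc = 15 + 16 = 31.
Iteration 5: 16 < 69 holds -> x = 16 * 2 = 32, acc = 31 + 32 = 63.
Iteration 6: 32 < 69 holds -> x = 32 * 2 = 64, acc = 63 + 64 = 127.
Iteration 7: 64 < 69 holds -> x = 64 * 2 = 128, acc = 127 + 128 = 255.
Iteration 8: 128 < 69 fails; recursion stops.
SUM(acc) = 1 + 3 + 7 + 15 + 31 + 63 + 127 + 255 = 502.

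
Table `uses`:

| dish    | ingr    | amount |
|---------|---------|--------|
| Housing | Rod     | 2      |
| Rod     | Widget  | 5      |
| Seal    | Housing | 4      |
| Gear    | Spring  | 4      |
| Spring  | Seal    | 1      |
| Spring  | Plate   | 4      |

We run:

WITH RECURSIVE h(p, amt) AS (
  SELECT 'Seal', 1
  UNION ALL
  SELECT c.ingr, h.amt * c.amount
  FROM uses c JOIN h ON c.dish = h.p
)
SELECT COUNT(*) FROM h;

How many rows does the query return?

Base: (Seal, amt=1).
Iteration 1: components of {Seal} -> Housing = 1*4 = 4.
Iteration 2: components of {Housing} -> Rod = 4*2 = 8.
Iteration 3: components of {Rod} -> Widget = 8*5 = 40.
Iteration 4: no further components; recursion stops.
Total rows emitted: 4.

4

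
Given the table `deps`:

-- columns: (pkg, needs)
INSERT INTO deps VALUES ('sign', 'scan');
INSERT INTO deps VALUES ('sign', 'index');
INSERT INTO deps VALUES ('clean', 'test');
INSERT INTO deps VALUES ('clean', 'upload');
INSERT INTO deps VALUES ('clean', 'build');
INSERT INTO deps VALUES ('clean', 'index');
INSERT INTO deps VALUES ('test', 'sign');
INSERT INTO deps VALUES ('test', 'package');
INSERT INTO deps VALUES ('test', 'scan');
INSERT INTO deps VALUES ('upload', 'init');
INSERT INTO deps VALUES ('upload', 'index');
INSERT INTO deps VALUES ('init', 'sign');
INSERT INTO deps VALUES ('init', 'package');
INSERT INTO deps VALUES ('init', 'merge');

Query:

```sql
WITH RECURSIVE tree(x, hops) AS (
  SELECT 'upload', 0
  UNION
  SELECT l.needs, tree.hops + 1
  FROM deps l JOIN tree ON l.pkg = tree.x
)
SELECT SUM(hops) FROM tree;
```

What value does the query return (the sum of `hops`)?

14

Base: (upload, hops=0).
Iteration 1: edges from {upload} -> (index, hops=1), (init, hops=1).
Iteration 2: edges from {index,init} -> (merge, hops=2), (package, hops=2), (sign, hops=2).
Iteration 3: edges from {merge,package,sign} -> (index, hops=3), (scan, hops=3).
Iteration 4: no outgoing edges from {index,scan}; recursion stops.
SUM(hops) = 0 + 1 + 1 + 2 + 2 + 2 + 3 + 3 = 14.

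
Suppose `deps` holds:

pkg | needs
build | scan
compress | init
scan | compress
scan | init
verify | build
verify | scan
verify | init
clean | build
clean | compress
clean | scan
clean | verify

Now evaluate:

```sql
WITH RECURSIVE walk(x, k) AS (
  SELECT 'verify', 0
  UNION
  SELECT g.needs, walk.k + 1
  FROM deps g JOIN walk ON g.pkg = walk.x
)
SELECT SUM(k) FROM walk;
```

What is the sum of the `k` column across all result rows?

19

Base: (verify, k=0).
Iteration 1: edges from {verify} -> (build, k=1), (init, k=1), (scan, k=1).
Iteration 2: edges from {build,init,scan} -> (compress, k=2), (init, k=2), (scan, k=2).
Iteration 3: edges from {compress,init,scan} -> (compress, k=3), (init, k=3). [UNION drops 1 duplicate row(s)]
Iteration 4: edges from {compress,init} -> (init, k=4).
Iteration 5: no outgoing edges from {init}; recursion stops.
SUM(k) = 0 + 1 + 1 + 1 + 2 + 2 + 2 + 3 + 3 + 4 = 19.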